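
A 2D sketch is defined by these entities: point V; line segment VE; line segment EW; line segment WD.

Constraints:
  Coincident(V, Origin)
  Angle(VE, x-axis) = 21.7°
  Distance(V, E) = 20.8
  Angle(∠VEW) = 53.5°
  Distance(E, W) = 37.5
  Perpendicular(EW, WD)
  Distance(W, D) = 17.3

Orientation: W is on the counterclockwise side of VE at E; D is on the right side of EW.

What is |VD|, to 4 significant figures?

42.29

V is at the origin; VE runs at 21.7° with length 20.8, so E = 20.8·(cos 21.7°, sin 21.7°) = (19.33, 7.691). ∠VEW = 53.5°, so EW runs at 21.7° + (180° − 53.5°) = 148.2° from the x-axis; with |EW| = 37.5, W = E + 37.5·(cos 148.2°, sin 148.2°) = (-12.55, 27.45). The perpendicularity gives WD at right angles to EW; with |WD| = 17.3 on the right of EW, D = W + 17.3·(0.5270, 0.8499) = (-3.429, 42.15). Then |VD| = |D − V| = 42.29.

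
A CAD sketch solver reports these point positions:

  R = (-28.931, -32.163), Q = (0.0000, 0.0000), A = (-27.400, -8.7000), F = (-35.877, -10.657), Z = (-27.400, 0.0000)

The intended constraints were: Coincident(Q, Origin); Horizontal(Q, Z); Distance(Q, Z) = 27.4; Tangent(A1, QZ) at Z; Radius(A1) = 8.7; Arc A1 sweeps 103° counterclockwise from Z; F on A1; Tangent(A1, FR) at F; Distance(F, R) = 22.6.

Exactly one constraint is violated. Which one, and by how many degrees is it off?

Tangent(A1, FR) at F — off by 4.90°.

Q = (0.00, 0.00) ✓; Q.y = 0.00, Z.y = 0.00 ✓; |QZ| = 27.40 ✓; ∠(AZ, ZQ) = 90.00° ✓; |AZ| = 8.700 ✓; bearing(A→F) − bearing(A→Z) = 103.0° ✓; |AF| = 8.700 ✓; ∠(AF, FR) = 85.10° ✗; |FR| = 22.60 ✓.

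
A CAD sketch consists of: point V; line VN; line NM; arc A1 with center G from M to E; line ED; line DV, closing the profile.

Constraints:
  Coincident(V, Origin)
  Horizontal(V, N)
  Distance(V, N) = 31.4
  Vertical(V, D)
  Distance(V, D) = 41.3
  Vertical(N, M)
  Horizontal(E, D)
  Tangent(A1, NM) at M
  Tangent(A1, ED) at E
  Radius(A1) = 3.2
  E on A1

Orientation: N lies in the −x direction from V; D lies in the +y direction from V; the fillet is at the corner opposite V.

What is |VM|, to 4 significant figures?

49.37

V is at the origin; V and N share the same y with |VN| = 31.4 and N on the −x side, so N = (-31.40, 0.000). V and D share the same x with |VD| = 41.3 and D on the +y side, so D = (0.000, 41.30). The virtual corner opposite V is at (-31.40, 41.30). Tangency of A1 to NM means the radius GM is perpendicular to NM and tangency of A1 to ED means the radius GE is perpendicular to ED, with radius 3.2, so the center G sits 3.2 in from both sides at G = (-28.20, 38.10). That places the tangent points at M = (-31.40, 38.10) on NM and E = (-28.20, 41.30) on ED. Then |VM| = |M − V| = 49.37.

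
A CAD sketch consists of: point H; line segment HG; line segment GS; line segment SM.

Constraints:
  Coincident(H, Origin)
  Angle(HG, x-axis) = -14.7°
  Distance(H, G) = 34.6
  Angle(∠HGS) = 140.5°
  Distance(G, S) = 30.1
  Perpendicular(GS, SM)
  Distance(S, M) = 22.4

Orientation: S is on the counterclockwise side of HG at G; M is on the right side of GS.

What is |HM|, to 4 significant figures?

72.10

H is at the origin; HG runs at -14.7° with length 34.6, so G = 34.6·(cos -14.7°, sin -14.7°) = (33.47, -8.780). ∠HGS = 140.5°, so GS runs at -14.7° + (180° − 140.5°) = 24.80° from the x-axis; with |GS| = 30.1, S = G + 30.1·(cos 24.80°, sin 24.80°) = (60.79, 3.845). The perpendicularity gives SM at right angles to GS; with |SM| = 22.4 on the right of GS, M = S + 22.4·(0.4195, -0.9078) = (70.19, -16.49). Then |HM| = |M − H| = 72.10.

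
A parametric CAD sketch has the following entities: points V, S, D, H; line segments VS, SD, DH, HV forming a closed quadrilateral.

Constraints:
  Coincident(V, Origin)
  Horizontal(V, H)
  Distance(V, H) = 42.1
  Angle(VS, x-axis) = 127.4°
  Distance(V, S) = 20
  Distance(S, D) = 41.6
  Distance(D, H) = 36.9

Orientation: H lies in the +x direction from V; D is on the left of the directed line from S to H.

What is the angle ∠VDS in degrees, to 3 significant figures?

27.7°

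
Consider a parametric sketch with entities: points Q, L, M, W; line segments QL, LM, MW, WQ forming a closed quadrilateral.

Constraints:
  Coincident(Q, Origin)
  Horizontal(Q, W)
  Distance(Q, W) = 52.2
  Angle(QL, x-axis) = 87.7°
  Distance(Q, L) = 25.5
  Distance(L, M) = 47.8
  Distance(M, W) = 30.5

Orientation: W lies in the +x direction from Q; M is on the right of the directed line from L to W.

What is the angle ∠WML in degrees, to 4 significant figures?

91.04°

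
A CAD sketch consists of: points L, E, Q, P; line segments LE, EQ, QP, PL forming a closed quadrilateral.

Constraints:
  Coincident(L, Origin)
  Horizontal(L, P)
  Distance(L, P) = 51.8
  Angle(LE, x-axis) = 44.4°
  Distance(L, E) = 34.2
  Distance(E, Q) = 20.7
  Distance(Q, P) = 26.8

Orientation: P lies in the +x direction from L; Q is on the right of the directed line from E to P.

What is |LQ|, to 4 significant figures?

25.40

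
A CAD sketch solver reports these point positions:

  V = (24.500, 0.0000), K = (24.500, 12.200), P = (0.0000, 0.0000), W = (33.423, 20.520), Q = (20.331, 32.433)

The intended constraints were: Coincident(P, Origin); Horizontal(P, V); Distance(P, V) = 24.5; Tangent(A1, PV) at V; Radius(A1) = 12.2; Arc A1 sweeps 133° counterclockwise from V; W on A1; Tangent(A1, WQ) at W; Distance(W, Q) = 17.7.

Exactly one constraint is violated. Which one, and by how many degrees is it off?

Tangent(A1, WQ) at W — off by 4.70°.

P = (0.00, 0.00) ✓; P.y = 0.00, V.y = 0.00 ✓; |PV| = 24.50 ✓; ∠(KV, VP) = 90.00° ✓; |KV| = 12.20 ✓; bearing(K→W) − bearing(K→V) = 133.0° ✓; |KW| = 12.20 ✓; ∠(KW, WQ) = 85.30° ✗; |WQ| = 17.70 ✓.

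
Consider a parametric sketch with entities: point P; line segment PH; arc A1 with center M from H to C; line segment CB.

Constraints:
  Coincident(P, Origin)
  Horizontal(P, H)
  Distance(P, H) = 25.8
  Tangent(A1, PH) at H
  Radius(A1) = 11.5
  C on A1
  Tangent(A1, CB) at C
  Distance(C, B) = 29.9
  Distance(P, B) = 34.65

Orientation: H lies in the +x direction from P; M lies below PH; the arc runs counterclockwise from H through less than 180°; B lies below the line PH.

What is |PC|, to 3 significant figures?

16.7

Checks: P = (0.00, 0.00) ✓; |MC| = 11.50 ✓; ∠(MC, CB) = 90.00° ✓; |CB| = 29.90 ✓; |PB| = 34.65 ✓.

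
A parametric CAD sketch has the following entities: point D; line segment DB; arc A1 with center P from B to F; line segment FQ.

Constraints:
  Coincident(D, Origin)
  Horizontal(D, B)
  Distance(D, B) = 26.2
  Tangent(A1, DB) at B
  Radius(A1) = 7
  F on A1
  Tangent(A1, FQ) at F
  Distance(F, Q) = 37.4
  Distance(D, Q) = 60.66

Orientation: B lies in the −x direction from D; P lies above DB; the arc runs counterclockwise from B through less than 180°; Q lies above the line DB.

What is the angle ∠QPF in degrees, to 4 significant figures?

79.40°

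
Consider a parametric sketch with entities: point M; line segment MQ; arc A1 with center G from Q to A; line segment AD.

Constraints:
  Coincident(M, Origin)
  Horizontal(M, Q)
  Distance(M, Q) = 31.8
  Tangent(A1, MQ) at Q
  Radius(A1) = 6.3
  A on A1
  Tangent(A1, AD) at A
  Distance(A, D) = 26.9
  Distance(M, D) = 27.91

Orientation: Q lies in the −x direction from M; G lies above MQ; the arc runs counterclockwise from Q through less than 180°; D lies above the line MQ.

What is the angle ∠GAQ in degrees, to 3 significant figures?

61.7°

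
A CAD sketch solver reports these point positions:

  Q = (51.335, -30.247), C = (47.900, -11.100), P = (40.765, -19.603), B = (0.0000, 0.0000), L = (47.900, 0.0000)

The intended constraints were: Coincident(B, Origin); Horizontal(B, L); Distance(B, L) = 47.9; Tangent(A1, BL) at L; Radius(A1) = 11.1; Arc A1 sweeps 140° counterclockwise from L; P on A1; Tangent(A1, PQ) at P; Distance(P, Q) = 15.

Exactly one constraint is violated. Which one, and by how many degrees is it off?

Tangent(A1, PQ) at P — off by 5.20°.

B = (0.00, 0.00) ✓; B.y = 0.00, L.y = 0.00 ✓; |BL| = 47.90 ✓; ∠(CL, LB) = 90.00° ✓; |CL| = 11.10 ✓; bearing(C→P) − bearing(C→L) = 140.0° ✓; |CP| = 11.10 ✓; ∠(CP, PQ) = 95.20° ✗; |PQ| = 15.00 ✓.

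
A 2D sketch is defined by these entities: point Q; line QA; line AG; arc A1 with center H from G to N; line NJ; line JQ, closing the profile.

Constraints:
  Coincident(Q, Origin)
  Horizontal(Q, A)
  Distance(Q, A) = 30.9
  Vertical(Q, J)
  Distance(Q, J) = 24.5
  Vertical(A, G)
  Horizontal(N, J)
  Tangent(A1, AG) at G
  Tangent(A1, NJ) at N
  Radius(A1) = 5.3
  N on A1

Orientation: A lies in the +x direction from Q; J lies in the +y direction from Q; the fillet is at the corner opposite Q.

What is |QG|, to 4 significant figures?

36.38

The virtual corner opposite Q is at (30.90, 24.50). The tangent condition forces HG to be normal to AG and the tangent condition forces HN to be normal to NJ, with radius 5.3, so the center H sits 5.3 in from both sides at H = (25.60, 19.20). That places the tangent points at G = (30.90, 19.20) on AG and N = (25.60, 24.50) on NJ. Then |QG| = |G − Q| = 36.38.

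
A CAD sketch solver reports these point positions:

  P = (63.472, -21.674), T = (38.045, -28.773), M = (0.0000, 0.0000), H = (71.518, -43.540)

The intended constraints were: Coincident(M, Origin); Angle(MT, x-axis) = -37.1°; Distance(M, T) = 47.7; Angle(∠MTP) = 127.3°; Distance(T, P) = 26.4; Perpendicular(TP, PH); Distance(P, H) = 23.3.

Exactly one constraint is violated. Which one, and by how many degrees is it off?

Perpendicular(TP, PH) — off by 4.60°.

M = (0.00, 0.00) ✓; MT at -37.10° ✓; |MT| = 47.70 ✓; ∠MTP = 127.3° ✓; |TP| = 26.40 ✓; ∠(TP, PH) = 85.40° ✗; |PH| = 23.30 ✓.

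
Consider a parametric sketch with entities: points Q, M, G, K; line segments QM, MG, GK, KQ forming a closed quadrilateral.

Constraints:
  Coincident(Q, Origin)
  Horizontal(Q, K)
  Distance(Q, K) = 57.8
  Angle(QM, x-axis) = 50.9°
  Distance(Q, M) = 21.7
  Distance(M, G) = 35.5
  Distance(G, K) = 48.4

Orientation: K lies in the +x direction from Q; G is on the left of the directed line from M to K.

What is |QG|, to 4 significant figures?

57.19

Q is at the origin; Q and K share the same y with |QK| = 57.8 and K in +x, so K = (57.8, 0). QM runs at 50.9° with |QM| = 21.7, so M = (13.69, 16.84). G is determined by |MG| = 35.5 and |GK| = 48.4 together: it lies at the intersection of circle(M, 35.5) and circle(K, 48.4). With |MK| = 47.22, the foot of the radical line on MK is 12.15 from M and the perpendicular offset is √(35.5² − 12.15²) = 33.36. Taking the left-of-MK solution: G = (36.93, 43.67).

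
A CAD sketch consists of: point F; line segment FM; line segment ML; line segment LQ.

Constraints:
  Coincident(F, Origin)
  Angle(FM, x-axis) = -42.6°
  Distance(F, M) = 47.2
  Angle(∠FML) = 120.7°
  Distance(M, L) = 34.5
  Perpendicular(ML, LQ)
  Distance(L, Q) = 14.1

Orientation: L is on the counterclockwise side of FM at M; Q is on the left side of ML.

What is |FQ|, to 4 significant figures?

64.31

F is at the origin; FM runs at -42.6° with length 47.2, so M = 47.2·(cos -42.6°, sin -42.6°) = (34.74, -31.95). ∠FML = 120.7°, so ML runs at -42.6° + (180° − 120.7°) = 16.70° from the x-axis; with |ML| = 34.5, L = M + 34.5·(cos 16.70°, sin 16.70°) = (67.79, -22.03). The perpendicularity gives LQ at right angles to ML; with |LQ| = 14.1 on the left of ML, Q = L + 14.1·(-0.2874, 0.9578) = (63.74, -8.529). Then |FQ| = |Q − F| = 64.31.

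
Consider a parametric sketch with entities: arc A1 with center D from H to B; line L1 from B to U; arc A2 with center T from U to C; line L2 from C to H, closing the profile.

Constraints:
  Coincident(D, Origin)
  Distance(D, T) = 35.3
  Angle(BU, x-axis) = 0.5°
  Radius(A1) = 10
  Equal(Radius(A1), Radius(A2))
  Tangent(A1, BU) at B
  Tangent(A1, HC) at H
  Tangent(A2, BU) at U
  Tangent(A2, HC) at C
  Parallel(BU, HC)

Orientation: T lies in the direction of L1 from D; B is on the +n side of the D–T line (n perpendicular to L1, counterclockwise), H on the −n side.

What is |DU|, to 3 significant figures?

36.7

Tangency of A1 to both parallel lines with radius 10.0 puts B and H at D ± 10.0·n: B = (-0.0873, 10.0), H = (0.0873, -10.0). Equal radii place U and C the same way about T: U = T + 10.0·n = (35.2, 10.3), C = T − 10.0·n = (35.4, -9.69). Then |DU| = |U − D| = 36.7.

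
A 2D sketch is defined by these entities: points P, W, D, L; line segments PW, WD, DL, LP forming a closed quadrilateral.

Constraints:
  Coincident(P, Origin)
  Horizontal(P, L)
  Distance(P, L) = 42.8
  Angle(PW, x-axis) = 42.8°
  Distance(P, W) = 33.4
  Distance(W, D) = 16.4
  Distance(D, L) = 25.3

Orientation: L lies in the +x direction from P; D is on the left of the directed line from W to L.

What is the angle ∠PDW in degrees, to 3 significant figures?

22.9°

Checks: |PL| = 42.80 ✓; |PW| = 33.40 ✓; |WD| = 16.40 ✓; |DL| = 25.30 ✓.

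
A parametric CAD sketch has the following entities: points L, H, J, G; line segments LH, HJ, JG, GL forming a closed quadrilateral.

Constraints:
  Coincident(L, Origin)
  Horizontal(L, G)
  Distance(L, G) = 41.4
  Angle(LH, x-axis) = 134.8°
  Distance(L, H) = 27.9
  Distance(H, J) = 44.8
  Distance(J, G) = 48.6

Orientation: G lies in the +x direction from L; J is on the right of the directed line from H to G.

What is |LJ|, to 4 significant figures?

21.58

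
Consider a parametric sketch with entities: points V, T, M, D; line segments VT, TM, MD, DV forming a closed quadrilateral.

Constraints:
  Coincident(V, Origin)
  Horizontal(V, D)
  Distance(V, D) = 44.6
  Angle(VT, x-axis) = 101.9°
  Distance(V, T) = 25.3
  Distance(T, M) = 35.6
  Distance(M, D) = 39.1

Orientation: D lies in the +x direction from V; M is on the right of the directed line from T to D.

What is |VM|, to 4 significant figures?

10.99

V is at the origin; V and D share the same y with |VD| = 44.6 and D in +x, so D = (44.6, 0). VT runs at 101.9° with |VT| = 25.3, so T = (-5.217, 24.76). M is determined by |TM| = 35.6 and |MD| = 39.1 together: it lies at the intersection of circle(T, 35.6) and circle(D, 39.1). With |TD| = 55.63, the foot of the radical line on TD is 25.46 from T and the perpendicular offset is √(35.6² − 25.46²) = 24.88. Taking the right-of-TD solution: M = (6.516, -8.855).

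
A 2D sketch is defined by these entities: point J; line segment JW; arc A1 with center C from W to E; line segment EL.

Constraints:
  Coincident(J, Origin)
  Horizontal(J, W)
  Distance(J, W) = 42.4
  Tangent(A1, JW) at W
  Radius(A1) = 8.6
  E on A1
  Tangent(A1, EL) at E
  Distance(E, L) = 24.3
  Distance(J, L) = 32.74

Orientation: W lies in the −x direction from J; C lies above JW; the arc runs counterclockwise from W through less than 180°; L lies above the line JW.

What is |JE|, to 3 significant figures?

35.4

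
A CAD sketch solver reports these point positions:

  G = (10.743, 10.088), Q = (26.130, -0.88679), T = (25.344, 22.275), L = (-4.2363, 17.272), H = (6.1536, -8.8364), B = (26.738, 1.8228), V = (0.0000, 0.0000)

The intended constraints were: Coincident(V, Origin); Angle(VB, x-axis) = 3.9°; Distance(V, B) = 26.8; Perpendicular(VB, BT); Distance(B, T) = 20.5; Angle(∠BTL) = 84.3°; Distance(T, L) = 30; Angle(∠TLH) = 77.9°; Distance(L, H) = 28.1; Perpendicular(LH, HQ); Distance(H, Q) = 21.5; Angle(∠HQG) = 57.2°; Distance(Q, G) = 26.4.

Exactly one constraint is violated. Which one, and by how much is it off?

Distance(Q, G) = 26.4 — off by 7.50.

V = (0.00, 0.00) ✓; VB at 3.900° ✓; |VB| = 26.80 ✓; ∠(VB, BT) = 90.00° ✓; |BT| = 20.50 ✓; ∠BTL = 84.30° ✓; |TL| = 30.00 ✓; ∠TLH = 77.90° ✓; |LH| = 28.10 ✓; ∠(LH, HQ) = 90.00° ✓; |HQ| = 21.50 ✓; ∠HQG = 57.20° ✓; |QG| = 18.90 ✗.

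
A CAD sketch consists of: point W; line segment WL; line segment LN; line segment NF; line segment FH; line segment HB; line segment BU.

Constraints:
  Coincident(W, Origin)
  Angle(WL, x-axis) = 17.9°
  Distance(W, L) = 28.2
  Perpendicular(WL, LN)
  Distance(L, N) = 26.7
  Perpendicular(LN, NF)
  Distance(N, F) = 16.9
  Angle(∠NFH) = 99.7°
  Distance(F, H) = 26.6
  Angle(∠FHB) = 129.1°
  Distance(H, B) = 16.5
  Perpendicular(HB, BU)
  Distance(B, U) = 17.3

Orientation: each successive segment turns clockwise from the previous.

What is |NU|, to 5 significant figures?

27.354

W is at the origin; WL runs at 17.9° with length 28.2, so L = (26.835, 8.6675). The perpendicularity gives LN at right angles to WL, so LN runs at -72.100°; with |LN| = 26.7, N = (35.041, -16.740). LN ⟂ NF, so NF runs at -162.10°; with |NF| = 16.9, F = (18.959, -21.934). ∠NFH = 99.7° gives FH at 117.60° from the x-axis; with |FH| = 26.6, H = (6.6358, 1.6386). ∠FHB = 129.1° gives HB at 66.700° from the x-axis; with |HB| = 16.5, B = (13.162, 16.793). HB ⟂ BU, so BU runs at -23.300°; with |BU| = 17.3, U = (29.051, 9.9500). Then |NU| = |U − N| = 27.354.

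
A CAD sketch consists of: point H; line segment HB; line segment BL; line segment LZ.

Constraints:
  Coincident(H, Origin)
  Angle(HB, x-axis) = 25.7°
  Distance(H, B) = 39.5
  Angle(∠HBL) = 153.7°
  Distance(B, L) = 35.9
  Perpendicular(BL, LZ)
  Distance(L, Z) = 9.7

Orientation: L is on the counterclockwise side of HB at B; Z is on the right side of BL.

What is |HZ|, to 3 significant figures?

76.3

∠HBL = 153.7°, so BL runs at 25.7° + (180° − 153.7°) = 52.0° from the x-axis; with |BL| = 35.9, L = B + 35.9·(cos 52.0°, sin 52.0°) = (57.7, 45.4). BL ⟂ LZ; with |LZ| = 9.7 on the right of BL, Z = L + 9.7·(0.788, -0.616) = (65.3, 39.4). Then |HZ| = |Z − H| = 76.3.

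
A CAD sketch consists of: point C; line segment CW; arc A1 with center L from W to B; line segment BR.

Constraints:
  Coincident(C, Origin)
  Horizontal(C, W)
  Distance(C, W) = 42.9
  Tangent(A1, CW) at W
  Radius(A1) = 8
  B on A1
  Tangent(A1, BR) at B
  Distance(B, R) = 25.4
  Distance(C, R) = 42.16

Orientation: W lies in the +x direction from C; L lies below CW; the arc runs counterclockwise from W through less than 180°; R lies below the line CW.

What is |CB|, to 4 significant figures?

35.66

Checks: |LW| = 8.000 ✓; |LB| = 8.000 ✓; ∠(LB, BR) = 90.00° ✓; |BR| = 25.40 ✓; |CR| = 42.16 ✓.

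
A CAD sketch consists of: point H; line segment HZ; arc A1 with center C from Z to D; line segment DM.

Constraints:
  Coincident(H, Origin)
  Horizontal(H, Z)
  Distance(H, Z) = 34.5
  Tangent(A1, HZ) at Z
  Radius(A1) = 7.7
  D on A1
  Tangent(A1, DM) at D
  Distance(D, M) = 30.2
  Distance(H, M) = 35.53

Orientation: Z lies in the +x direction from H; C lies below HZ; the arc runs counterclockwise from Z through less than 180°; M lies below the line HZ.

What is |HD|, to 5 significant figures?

27.845

H is at the origin; H and Z share the same y with |HZ| = 34.5 and Z on the +x side, so Z = (34.500, 0.0000). A1 meets HZ tangentially, so CZ is at right angles to HZ, so C = Z + (0, -7.7) = (34.500, -7.7000). Since CD ⟂ DM (tangency), |CM| = √(7.7² + 30.2²) = 31.166 regardless of where D sits on A1. So M lies on both circle(H, 35.53) and circle(C, 31.166); the below-HZ intersection is M = (15.155, -32.136). D is the foot of the tangent from M: D = (27.469, -4.5603).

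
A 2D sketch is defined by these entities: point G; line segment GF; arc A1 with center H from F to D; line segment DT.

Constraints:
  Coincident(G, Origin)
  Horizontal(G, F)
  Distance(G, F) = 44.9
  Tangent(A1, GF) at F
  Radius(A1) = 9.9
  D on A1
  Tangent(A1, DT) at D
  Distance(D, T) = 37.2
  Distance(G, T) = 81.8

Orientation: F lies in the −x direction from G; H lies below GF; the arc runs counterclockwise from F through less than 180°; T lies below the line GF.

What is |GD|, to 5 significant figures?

53.325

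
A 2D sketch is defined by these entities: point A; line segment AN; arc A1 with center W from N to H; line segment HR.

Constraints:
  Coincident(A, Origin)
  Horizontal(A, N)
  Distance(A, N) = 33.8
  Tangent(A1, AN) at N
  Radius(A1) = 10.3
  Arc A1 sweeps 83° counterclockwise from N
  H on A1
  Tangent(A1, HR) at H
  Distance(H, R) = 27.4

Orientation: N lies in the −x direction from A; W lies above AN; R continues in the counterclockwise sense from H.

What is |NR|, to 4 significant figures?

38.70

A is at the origin; AN is horizontal with |AN| = 33.8 and N on the −x side, so N = (-33.80, 0.000). Since A1 is tangent to AN there, WN ⟂ AN, so W = N + (0, 10.3) = (-33.80, 10.30). On A1, N sits at bearing -90° from W; an 83° counterclockwise sweep puts H at bearing -7°, so H = W + 10.3·(cos -7°, sin -7°) = (-23.58, 9.045). A1 meets HR tangentially, so WH is at right angles to HR, so HR runs along (−sin -7°, cos -7°); with |HR| = 27.4, R = (-20.24, 36.24). Then |NR| = |R − N| = 38.70.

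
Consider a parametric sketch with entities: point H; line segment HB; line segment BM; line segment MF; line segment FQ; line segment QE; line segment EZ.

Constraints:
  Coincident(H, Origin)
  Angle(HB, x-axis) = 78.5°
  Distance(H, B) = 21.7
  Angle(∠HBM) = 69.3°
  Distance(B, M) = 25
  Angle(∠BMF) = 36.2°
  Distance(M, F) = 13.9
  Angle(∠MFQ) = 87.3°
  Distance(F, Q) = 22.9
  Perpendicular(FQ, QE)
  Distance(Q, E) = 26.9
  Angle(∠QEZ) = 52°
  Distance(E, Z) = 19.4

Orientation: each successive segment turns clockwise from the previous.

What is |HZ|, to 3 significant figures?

30.3

H is at the origin; HB runs at 78.5° with length 21.7, so B = (4.33, 21.3). ∠HBM = 69.3° gives BM at -32.2° from the x-axis; with |BM| = 25.0, M = (25.5, 7.94). ∠BMF = 36.2° gives MF at -176° from the x-axis; with |MF| = 13.9, F = (11.6, 6.97). ∠MFQ = 87.3° gives FQ at 91.3° from the x-axis; with |FQ| = 22.9, Q = (11.1, 29.9). The perpendicularity gives QE at right angles to FQ, so QE runs at 1.30°; with |QE| = 26.9, E = (38.0, 30.5). ∠QEZ = 52.0° gives EZ at -127° from the x-axis; with |EZ| = 19.4, Z = (26.4, 14.9). Then |HZ| = |Z − H| = 30.3.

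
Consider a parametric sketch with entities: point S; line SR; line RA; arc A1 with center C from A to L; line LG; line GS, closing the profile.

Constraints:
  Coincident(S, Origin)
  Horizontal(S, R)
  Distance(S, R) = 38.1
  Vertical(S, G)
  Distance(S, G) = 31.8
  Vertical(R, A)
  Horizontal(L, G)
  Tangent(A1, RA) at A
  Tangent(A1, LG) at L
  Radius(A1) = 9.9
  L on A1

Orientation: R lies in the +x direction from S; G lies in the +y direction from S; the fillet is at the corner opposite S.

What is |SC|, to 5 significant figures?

35.705

S and G share the same x with |SG| = 31.8 and G on the +y side, so G = (0.0000, 31.800). The virtual corner opposite S is at (38.100, 31.800). A1 meets RA tangentially, so CA is at right angles to RA and tangency of A1 to LG means the radius CL is perpendicular to LG, with radius 9.9, so the center C sits 9.9 in from both sides at C = (28.200, 21.900). Then |SC| = |C − S| = 35.705.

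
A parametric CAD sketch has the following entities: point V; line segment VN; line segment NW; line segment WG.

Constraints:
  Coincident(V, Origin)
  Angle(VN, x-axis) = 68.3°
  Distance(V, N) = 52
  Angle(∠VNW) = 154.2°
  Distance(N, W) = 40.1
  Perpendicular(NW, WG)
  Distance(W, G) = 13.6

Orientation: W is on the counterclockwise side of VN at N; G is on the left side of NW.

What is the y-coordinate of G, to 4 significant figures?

87.34

V is at the origin; VN runs at 68.3° with length 52.0, so N = 52.0·(cos 68.3°, sin 68.3°) = (19.23, 48.31). ∠VNW = 154.2°, so NW runs at 68.3° + (180° − 154.2°) = 94.10° from the x-axis; with |NW| = 40.1, W = N + 40.1·(cos 94.10°, sin 94.10°) = (16.36, 88.31). NW ⟂ WG; with |WG| = 13.6 on the left of NW, G = W + 13.6·(-0.9974, -0.07150) = (2.795, 87.34). So G.y = 87.34.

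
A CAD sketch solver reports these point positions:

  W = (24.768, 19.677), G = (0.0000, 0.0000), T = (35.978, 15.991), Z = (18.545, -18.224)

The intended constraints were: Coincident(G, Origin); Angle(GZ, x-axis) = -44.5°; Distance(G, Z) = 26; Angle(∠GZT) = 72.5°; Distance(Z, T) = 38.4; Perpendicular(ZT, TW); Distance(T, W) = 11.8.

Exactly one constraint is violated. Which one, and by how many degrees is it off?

Perpendicular(ZT, TW) — off by 8.80°.

G = (0.00, 0.00) ✓; GZ at -44.50° ✓; |GZ| = 26.00 ✓; ∠GZT = 72.50° ✓; |ZT| = 38.40 ✓; ∠(ZT, TW) = 98.80° ✗; |TW| = 11.80 ✓.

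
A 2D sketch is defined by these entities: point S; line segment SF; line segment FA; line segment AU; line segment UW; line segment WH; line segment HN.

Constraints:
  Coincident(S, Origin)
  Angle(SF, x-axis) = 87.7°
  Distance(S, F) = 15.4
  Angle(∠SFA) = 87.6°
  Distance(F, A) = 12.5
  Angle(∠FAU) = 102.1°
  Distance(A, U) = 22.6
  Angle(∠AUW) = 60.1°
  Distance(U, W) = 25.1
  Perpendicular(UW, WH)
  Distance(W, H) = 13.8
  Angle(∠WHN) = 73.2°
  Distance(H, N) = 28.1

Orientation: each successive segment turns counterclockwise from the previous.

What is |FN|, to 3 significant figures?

26.9

S is at the origin; SF runs at 87.7° with length 15.4, so F = (0.618, 15.4). ∠SFA = 87.6° gives FA at -180° from the x-axis; with |FA| = 12.5, A = (-11.9, 15.4). ∠FAU = 102.1° gives AU at -102° from the x-axis; with |AU| = 22.6, U = (-16.6, -6.74). ∠AUW = 60.1° gives UW at 17.9° from the x-axis; with |UW| = 25.1, W = (7.30, 0.974). UW is perpendicular to WH, so WH runs at 108°; with |WH| = 13.8, H = (3.06, 14.1). ∠WHN = 73.2° gives HN at -145° from the x-axis; with |HN| = 28.1, N = (-20.0, -1.89). Then |FN| = |N − F| = 26.9.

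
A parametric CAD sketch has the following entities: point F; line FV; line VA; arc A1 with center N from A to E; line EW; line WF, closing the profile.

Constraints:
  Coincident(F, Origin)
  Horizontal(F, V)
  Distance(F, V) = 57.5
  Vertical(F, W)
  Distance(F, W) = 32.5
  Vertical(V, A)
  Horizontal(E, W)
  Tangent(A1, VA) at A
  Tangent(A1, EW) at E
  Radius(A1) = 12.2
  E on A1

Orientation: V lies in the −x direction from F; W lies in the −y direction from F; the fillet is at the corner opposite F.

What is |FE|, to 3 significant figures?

55.8

The virtual corner opposite F is at (-57.5, -32.5). Since A1 is tangent to VA there, NA ⟂ VA and since A1 is tangent to EW there, NE ⟂ EW, with radius 12.2, so the center N sits 12.2 in from both sides at N = (-45.3, -20.3). That places the tangent points at A = (-57.5, -20.3) on VA and E = (-45.3, -32.5) on EW. Then |FE| = |E − F| = 55.8.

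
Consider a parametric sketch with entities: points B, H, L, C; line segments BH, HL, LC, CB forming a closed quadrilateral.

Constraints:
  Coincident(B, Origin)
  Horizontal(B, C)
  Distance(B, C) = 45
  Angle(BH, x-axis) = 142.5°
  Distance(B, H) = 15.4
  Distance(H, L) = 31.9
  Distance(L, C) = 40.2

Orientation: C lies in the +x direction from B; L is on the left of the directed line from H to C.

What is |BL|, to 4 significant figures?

30.27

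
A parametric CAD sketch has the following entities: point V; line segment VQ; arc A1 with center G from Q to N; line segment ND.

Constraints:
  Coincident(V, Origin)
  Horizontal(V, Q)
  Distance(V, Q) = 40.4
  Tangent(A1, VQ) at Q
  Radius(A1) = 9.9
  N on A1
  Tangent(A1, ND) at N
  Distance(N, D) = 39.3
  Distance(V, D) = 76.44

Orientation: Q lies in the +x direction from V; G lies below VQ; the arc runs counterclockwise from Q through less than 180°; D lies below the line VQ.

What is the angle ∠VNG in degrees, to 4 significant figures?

105.5°

Checks: |VQ| = 40.40 ✓; |GN| = 9.900 ✓; ∠(GN, ND) = 90.00° ✓; |ND| = 39.30 ✓; |VD| = 76.44 ✓.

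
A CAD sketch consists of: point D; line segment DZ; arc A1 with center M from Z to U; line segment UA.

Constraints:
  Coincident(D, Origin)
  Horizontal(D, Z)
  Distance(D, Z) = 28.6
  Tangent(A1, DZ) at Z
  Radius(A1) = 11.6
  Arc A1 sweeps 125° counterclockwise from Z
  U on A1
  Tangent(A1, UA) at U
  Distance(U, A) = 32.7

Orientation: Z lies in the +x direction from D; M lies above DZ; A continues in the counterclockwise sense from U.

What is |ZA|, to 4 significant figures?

45.98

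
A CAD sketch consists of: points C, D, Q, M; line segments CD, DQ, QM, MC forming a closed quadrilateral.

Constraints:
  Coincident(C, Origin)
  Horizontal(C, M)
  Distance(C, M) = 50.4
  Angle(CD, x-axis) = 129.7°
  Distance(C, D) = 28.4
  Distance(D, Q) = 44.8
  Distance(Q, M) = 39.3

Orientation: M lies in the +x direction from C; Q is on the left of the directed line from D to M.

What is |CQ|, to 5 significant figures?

40.048

Checks: |DQ| = 44.80 ✓; |QM| = 39.30 ✓.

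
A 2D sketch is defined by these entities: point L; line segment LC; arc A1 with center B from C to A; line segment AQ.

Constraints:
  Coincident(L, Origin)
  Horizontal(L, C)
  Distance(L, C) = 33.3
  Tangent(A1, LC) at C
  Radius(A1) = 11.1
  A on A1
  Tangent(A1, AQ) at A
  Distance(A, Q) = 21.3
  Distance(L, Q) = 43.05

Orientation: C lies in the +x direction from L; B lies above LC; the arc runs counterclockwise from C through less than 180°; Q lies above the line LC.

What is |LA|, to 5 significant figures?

45.338

L is at the origin; LC is horizontal with |LC| = 33.3 and C on the +x side, so C = (33.300, 0.0000). Tangency of A1 to LC means the radius BC is perpendicular to LC, so B = C + (0, 11.1) = (33.300, 11.100). Since BA ⟂ AQ (tangency), |BQ| = √(11.1² + 21.3²) = 24.019 regardless of where A sits on A1. So Q lies on both circle(L, 43.05) and circle(B, 24.019); the above-LC intersection is Q = (26.306, 34.078). A is the foot of the tangent from Q: A = (41.223, 18.874).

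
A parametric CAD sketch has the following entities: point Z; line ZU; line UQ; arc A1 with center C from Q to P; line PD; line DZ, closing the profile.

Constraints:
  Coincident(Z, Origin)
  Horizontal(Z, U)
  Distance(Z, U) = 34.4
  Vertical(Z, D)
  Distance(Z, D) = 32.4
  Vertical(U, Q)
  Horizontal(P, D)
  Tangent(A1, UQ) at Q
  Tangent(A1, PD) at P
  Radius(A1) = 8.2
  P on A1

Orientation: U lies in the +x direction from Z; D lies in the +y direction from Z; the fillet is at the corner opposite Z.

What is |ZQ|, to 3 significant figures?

42.1

The virtual corner opposite Z is at (34.4, 32.4). The tangent condition forces CQ to be normal to UQ and A1 meets PD tangentially, so CP is at right angles to PD, with radius 8.2, so the center C sits 8.2 in from both sides at C = (26.2, 24.2). That places the tangent points at Q = (34.4, 24.2) on UQ and P = (26.2, 32.4) on PD. Then |ZQ| = |Q − Z| = 42.1.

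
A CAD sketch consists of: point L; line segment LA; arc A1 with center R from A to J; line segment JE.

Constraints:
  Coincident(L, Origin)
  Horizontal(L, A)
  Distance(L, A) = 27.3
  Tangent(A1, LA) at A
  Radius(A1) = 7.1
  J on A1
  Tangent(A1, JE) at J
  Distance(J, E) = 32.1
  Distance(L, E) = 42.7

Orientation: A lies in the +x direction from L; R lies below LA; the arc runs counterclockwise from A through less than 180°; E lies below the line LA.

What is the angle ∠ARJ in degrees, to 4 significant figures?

86.25°

L is at the origin; LA is horizontal with |LA| = 27.3 and A on the +x side, so A = (27.30, 0.000). Tangency of A1 to LA means the radius RA is perpendicular to LA, so R = A + (0, -7.1) = (27.30, -7.100). Since RJ ⟂ JE (tangency), |RE| = √(7.1² + 32.1²) = 32.88 regardless of where J sits on A1. So E lies on both circle(L, 42.7) and circle(R, 32.88); the below-LA intersection is E = (18.12, -38.67). J is the foot of the tangent from E: J = (20.22, -6.636).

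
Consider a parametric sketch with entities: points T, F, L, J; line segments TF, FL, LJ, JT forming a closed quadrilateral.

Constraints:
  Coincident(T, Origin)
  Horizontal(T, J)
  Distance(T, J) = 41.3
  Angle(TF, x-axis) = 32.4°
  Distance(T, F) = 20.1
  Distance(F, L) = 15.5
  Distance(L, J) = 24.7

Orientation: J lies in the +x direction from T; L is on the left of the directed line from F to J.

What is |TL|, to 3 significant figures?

35.5

Checks: |FL| = 15.50 ✓; |LJ| = 24.70 ✓.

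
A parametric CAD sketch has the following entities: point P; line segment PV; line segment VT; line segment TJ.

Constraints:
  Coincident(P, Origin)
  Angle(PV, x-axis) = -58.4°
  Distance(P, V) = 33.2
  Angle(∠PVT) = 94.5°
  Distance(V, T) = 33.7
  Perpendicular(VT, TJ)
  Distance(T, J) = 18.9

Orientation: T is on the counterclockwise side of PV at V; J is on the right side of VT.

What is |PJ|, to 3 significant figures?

63.4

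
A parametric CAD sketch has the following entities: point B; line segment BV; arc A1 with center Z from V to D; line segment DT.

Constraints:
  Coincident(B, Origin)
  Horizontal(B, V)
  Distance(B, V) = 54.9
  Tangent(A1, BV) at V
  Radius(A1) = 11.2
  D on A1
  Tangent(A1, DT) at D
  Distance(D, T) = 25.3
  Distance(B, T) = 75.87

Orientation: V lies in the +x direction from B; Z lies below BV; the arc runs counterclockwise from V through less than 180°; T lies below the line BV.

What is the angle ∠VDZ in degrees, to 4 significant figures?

20.50°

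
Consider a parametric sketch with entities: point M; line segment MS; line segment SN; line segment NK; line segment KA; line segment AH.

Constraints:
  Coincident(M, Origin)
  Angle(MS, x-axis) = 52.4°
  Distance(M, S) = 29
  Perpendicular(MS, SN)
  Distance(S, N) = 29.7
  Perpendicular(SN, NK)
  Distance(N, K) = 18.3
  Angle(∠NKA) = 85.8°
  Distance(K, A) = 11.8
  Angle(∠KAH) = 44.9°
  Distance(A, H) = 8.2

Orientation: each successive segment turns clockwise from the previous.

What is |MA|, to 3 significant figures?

21.3

M is at the origin; MS runs at 52.4° with length 29.0, so S = (17.7, 23.0). MS ⟂ SN, so SN runs at -37.6°; with |SN| = 29.7, N = (41.2, 4.86). SN ⟂ NK, so NK runs at -128°; with |NK| = 18.3, K = (30.1, -9.64). ∠NKA = 85.8° gives KA at 138° from the x-axis; with |KA| = 11.8, A = (21.3, -1.78). Then |MA| = |A − M| = 21.3.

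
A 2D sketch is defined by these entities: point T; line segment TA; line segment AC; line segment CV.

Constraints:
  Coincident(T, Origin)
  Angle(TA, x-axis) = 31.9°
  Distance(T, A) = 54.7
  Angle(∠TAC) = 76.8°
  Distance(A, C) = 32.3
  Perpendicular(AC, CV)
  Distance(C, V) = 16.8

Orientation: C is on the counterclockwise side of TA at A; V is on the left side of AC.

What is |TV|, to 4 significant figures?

41.49

T is at the origin; TA runs at 31.9° with length 54.7, so A = 54.7·(cos 31.9°, sin 31.9°) = (46.44, 28.91). ∠TAC = 76.8°, so AC runs at 31.9° + (180° − 76.8°) = 135.1° from the x-axis; with |AC| = 32.3, C = A + 32.3·(cos 135.1°, sin 135.1°) = (23.56, 51.71). AC ⟂ CV; with |CV| = 16.8 on the left of AC, V = C + 16.8·(-0.7059, -0.7083) = (11.70, 39.81). Then |TV| = |V − T| = 41.49.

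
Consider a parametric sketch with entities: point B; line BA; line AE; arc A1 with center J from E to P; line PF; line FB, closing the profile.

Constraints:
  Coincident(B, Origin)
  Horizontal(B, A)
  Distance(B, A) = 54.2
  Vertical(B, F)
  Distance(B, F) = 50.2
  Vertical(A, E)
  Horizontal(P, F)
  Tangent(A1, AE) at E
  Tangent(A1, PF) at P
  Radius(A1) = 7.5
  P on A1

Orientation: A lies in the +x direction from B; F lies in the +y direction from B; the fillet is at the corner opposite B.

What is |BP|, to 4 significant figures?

68.56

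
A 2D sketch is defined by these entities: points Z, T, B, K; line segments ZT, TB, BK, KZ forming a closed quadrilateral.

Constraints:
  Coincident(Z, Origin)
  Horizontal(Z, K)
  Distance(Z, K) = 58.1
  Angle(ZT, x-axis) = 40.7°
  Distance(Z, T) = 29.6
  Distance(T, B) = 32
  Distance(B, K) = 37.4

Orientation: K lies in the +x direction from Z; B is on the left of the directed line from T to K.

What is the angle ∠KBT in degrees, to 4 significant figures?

71.02°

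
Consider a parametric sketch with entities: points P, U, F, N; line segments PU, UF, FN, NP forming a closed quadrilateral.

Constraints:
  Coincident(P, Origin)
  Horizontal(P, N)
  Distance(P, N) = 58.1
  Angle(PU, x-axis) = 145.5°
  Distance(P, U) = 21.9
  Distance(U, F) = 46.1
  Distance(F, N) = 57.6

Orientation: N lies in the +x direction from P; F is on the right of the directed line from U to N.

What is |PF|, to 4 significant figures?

27.25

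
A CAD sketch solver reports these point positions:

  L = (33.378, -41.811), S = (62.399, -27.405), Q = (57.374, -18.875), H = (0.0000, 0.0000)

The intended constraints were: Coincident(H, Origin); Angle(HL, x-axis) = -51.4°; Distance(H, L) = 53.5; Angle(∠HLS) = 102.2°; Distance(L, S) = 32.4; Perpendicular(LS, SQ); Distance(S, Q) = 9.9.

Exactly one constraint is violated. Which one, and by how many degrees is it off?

Perpendicular(LS, SQ) — off by 4.10°.

H = (0.00, 0.00) ✓; HL at -51.40° ✓; |HL| = 53.50 ✓; ∠HLS = 102.2° ✓; |LS| = 32.40 ✓; ∠(LS, SQ) = 94.10° ✗; |SQ| = 9.900 ✓.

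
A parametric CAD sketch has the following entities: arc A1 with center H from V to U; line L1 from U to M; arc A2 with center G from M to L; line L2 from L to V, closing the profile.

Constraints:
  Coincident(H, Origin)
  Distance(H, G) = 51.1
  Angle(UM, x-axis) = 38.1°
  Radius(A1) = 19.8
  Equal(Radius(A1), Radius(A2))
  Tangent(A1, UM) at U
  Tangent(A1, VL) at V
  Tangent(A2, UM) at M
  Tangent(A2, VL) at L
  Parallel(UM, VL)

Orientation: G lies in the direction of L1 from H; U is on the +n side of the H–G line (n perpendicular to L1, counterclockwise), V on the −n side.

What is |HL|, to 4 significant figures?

54.80

The slot axis is L1's direction at 38.1°, so u = (cos 38.1°, sin 38.1°) = (0.7869, 0.6170) and n = (−sin 38.1°, cos 38.1°) = (-0.6170, 0.7869). H is at the origin and G lies 51.1 along u from H, so G = 51.1·u = (40.21, 31.53). Tangency of A1 to both parallel lines with radius 19.8 puts U and V at H ± 19.8·n: U = (-12.22, 15.58), V = (12.22, -15.58). Equal radii place M and L the same way about G: M = G + 19.8·n = (28.00, 47.11), L = G − 19.8·n = (52.43, 15.95). Then |HL| = |L − H| = 54.80.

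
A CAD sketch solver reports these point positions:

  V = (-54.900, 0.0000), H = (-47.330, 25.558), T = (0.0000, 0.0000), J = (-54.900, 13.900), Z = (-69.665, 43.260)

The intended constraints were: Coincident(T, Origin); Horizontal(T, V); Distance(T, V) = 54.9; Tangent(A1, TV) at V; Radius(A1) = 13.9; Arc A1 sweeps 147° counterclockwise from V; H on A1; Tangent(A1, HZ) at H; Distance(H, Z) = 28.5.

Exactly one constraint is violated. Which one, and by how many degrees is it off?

Tangent(A1, HZ) at H — off by 5.40°.

T = (0.00, 0.00) ✓; T.y = 0.00, V.y = 0.00 ✓; |TV| = 54.90 ✓; ∠(JV, VT) = 90.00° ✓; |JV| = 13.90 ✓; bearing(J→H) − bearing(J→V) = 147.0° ✓; |JH| = 13.90 ✓; ∠(JH, HZ) = 95.40° ✗; |HZ| = 28.50 ✓.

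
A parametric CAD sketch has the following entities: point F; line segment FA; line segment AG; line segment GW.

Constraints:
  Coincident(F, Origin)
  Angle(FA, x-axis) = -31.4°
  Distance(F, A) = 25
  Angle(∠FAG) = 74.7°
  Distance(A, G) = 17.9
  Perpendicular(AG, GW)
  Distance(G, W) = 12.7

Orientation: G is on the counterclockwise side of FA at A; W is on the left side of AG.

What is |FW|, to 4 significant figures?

16.06

F is at the origin; FA runs at -31.4° with length 25.0, so A = 25.0·(cos -31.4°, sin -31.4°) = (21.34, -13.03). ∠FAG = 74.7°, so AG runs at -31.4° + (180° − 74.7°) = 73.90° from the x-axis; with |AG| = 17.9, G = A + 17.9·(cos 73.90°, sin 73.90°) = (26.30, 4.173). The perpendicularity gives GW at right angles to AG; with |GW| = 12.7 on the left of AG, W = G + 12.7·(-0.9608, 0.2773) = (14.10, 7.695). Then |FW| = |W − F| = 16.06.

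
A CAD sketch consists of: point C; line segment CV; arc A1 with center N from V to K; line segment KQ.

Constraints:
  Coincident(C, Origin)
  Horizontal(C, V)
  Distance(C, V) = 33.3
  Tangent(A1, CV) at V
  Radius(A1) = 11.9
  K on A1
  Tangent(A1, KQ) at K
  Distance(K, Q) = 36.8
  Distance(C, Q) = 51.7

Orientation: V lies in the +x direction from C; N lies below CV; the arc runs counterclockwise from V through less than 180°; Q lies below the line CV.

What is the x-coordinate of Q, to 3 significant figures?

19.3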